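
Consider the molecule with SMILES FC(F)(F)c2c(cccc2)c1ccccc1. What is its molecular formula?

C13H9F3

Walk through each heavy atom and fill implicit hydrogens from standard valence (C 4, N 3, O 2, S 2, halogen 1); for lowercase aromatic atoms, an aromatic c carries 1 H when it has two neighbours and 0 H with three, and aromatic n carries 0 H:
  atom 1: F (halogen, monovalent) → 0 H
  atom 2: C, bond orders sum to 4 (valence 4) → 0 H
  atom 3: F (halogen, monovalent) → 0 H
  atom 4: F (halogen, monovalent) → 0 H
  atom 5: aromatic c, 3 neighbours → 0 H
  atom 6: aromatic c, 3 neighbours → 0 H
  atom 7: aromatic c, 2 neighbours → 1 H
  atom 8: aromatic c, 2 neighbours → 1 H
  atom 9: aromatic c, 2 neighbours → 1 H
  atom 10: aromatic c, 2 neighbours → 1 H
  atom 11: aromatic c, 3 neighbours → 0 H
  atom 12: aromatic c, 2 neighbours → 1 H
  atom 13: aromatic c, 2 neighbours → 1 H
  atom 14: aromatic c, 2 neighbours → 1 H
  atom 15: aromatic c, 2 neighbours → 1 H
  atom 16: aromatic c, 2 neighbours → 1 H
Totals → C:13, H:9, F:3.
In Hill order: C13H9F3.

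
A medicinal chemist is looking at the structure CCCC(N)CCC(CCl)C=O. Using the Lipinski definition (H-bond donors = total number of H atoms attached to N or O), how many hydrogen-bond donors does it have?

Donors: find every N or O and count the H atoms it carries.
  atom 5 (N): bond orders sum to 1 → 2 H
  atom 12 (O): bond orders sum to 2 → 0 H
Lipinski HBD = 2.

2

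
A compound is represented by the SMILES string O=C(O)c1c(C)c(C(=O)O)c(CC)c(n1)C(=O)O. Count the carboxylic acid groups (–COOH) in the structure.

3

The carboxylic acid motif appears at heavy-atom positions 2, 8, 16 in the SMILES.
Carboxylic acid count: 3.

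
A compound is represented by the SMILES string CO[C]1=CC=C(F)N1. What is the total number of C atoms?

5

Count every carbon token in the SMILES (each C, including those in ring-closure positions and inside branches).
Carbon count: 5.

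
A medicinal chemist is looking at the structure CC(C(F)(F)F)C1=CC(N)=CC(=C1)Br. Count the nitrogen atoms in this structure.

Scan the SMILES for N atoms (remember two-letter symbols like Cl and Br are single atoms).
Nitrogen count: 1.

1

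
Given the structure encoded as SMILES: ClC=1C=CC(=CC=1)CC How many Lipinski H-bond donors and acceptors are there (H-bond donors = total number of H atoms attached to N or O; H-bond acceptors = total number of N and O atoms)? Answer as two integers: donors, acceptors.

Donors: find every N or O and count the H atoms it carries.
  (no N or O atoms present)
Lipinski HBD = 0.
Acceptors: N atoms = 0, O atoms = 0 → HBA = 0.

0, 0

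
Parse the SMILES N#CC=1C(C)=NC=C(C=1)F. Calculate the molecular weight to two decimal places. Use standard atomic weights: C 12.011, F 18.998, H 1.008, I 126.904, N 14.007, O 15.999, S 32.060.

First, the molecular formula is C7H5FN2 (counting implicit H from valence).
  C: 7 × 12.011 = 84.077
  F: 1 × 18.998 = 18.998
  H: 5 × 1.008 = 5.040
  N: 2 × 14.007 = 28.014
Sum: 7×12.011 + 1×18.998 + 5×1.008 + 2×14.007 = 136.129 → 136.13 g/mol.

136.13 g/mol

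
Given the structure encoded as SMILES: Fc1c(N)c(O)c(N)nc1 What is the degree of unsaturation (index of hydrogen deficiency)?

4

Molecular formula: C5H6FN3O.
DoU = (2C + 2 + N − H − X) / 2, where X is the halogen count and O/S are ignored.
    = (2·5 + 2 + 3 − 6 − 1) / 2 = 8 / 2 = 4.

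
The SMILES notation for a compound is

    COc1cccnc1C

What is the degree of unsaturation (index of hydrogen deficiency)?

4

Molecular formula: C7H9NO.
DoU = (2C + 2 + N − H − X) / 2, where X is the halogen count and O/S are ignored.
    = (2·7 + 2 + 1 − 9 − 0) / 2 = 8 / 2 = 4.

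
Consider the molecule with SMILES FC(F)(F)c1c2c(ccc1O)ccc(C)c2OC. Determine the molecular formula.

Walk through each heavy atom and fill implicit hydrogens from standard valence (C 4, N 3, O 2, S 2, halogen 1); for lowercase aromatic atoms, an aromatic c carries 1 H when it has two neighbours and 0 H with three, and aromatic n carries 0 H:
  atom 1: F (halogen, monovalent) → 0 H
  atom 2: C, bond orders sum to 4 (valence 4) → 0 H
  atom 3: F (halogen, monovalent) → 0 H
  atom 4: F (halogen, monovalent) → 0 H
  atom 5: aromatic c, 3 neighbours → 0 H
  atom 6: aromatic c, 3 neighbours → 0 H
  atom 7: aromatic c, 3 neighbours → 0 H
  atom 8: aromatic c, 2 neighbours → 1 H
  atom 9: aromatic c, 2 neighbours → 1 H
  atom 10: aromatic c, 3 neighbours → 0 H
  atom 11: O, bond orders sum to 1 (valence 2) → 1 H
  atom 12: aromatic c, 2 neighbours → 1 H
  atom 13: aromatic c, 2 neighbours → 1 H
  atom 14: aromatic c, 3 neighbours → 0 H
  atom 15: C, bond orders sum to 1 (valence 4) → 3 H
  atom 16: aromatic c, 3 neighbours → 0 H
  atom 17: O, bond orders sum to 2 (valence 2) → 0 H
  atom 18: C, bond orders sum to 1 (valence 4) → 3 H
Totals → C:13, H:11, F:3, O:2.

C13H11F3O2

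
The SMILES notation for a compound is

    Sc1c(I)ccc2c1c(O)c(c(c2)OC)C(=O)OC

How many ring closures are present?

2

In SMILES, each pair of matching ring-closure digits denotes one ring-closing bond; the number of such bonds equals the number of independent rings.
Ring-closure bonds here: 2.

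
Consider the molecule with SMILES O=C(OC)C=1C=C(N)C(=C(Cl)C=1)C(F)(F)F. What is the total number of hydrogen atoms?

7

Walk through each heavy atom and fill implicit hydrogens from standard valence (C 4, N 3, O 2, S 2, halogen 1):
  atom 1: O, bond orders sum to 2 (valence 2) → 0 H
  atom 2: C, bond orders sum to 4 (valence 4) → 0 H
  atom 3: O, bond orders sum to 2 (valence 2) → 0 H
  atom 4: C, bond orders sum to 1 (valence 4) → 3 H
  atom 5: C, bond orders sum to 4 (valence 4) → 0 H
  atom 6: C, bond orders sum to 3 (valence 4) → 1 H
  atom 7: C, bond orders sum to 4 (valence 4) → 0 H
  atom 8: N, bond orders sum to 1 (valence 3) → 2 H
  atom 9: C, bond orders sum to 4 (valence 4) → 0 H
  atom 10: C, bond orders sum to 4 (valence 4) → 0 H
  atom 11: Cl (halogen, monovalent) → 0 H
  atom 12: C, bond orders sum to 3 (valence 4) → 1 H
  atom 13: C, bond orders sum to 4 (valence 4) → 0 H
  atom 14: F (halogen, monovalent) → 0 H
  atom 15: F (halogen, monovalent) → 0 H
  atom 16: F (halogen, monovalent) → 0 H
Total hydrogens: 7.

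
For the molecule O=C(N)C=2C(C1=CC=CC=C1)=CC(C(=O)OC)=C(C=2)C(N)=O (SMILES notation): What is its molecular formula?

Walk through each heavy atom and fill implicit hydrogens from standard valence (C 4, N 3, O 2, S 2, halogen 1):
  atom 1: O, bond orders sum to 2 (valence 2) → 0 H
  atom 2: C, bond orders sum to 4 (valence 4) → 0 H
  atom 3: N, bond orders sum to 1 (valence 3) → 2 H
  atom 4: C, bond orders sum to 4 (valence 4) → 0 H
  atom 5: C, bond orders sum to 4 (valence 4) → 0 H
  atom 6: C, bond orders sum to 4 (valence 4) → 0 H
  atom 7: C, bond orders sum to 3 (valence 4) → 1 H
  atom 8: C, bond orders sum to 3 (valence 4) → 1 H
  atom 9: C, bond orders sum to 3 (valence 4) → 1 H
  atom 10: C, bond orders sum to 3 (valence 4) → 1 H
  atom 11: C, bond orders sum to 3 (valence 4) → 1 H
  atom 12: C, bond orders sum to 3 (valence 4) → 1 H
  atom 13: C, bond orders sum to 4 (valence 4) → 0 H
  atom 14: C, bond orders sum to 4 (valence 4) → 0 H
  atom 15: O, bond orders sum to 2 (valence 2) → 0 H
  atom 16: O, bond orders sum to 2 (valence 2) → 0 H
  atom 17: C, bond orders sum to 1 (valence 4) → 3 H
  atom 18: C, bond orders sum to 4 (valence 4) → 0 H
  atom 19: C, bond orders sum to 3 (valence 4) → 1 H
  atom 20: C, bond orders sum to 4 (valence 4) → 0 H
  atom 21: N, bond orders sum to 1 (valence 3) → 2 H
  atom 22: O, bond orders sum to 2 (valence 2) → 0 H
Totals → C:16, H:14, N:2, O:4.
In Hill order: C16H14N2O4.

C16H14N2O4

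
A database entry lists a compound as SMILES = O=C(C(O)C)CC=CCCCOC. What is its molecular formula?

C10H18O3

Walk through each heavy atom and fill implicit hydrogens from standard valence (C 4, N 3, O 2, S 2, halogen 1):
  atom 1: O, bond orders sum to 2 (valence 2) → 0 H
  atom 2: C, bond orders sum to 4 (valence 4) → 0 H
  atom 3: C, bond orders sum to 3 (valence 4) → 1 H
  atom 4: O, bond orders sum to 1 (valence 2) → 1 H
  atom 5: C, bond orders sum to 1 (valence 4) → 3 H
  atom 6: C, bond orders sum to 2 (valence 4) → 2 H
  atom 7: C, bond orders sum to 3 (valence 4) → 1 H
  atom 8: C, bond orders sum to 3 (valence 4) → 1 H
  atom 9: C, bond orders sum to 2 (valence 4) → 2 H
  atom 10: C, bond orders sum to 2 (valence 4) → 2 H
  atom 11: C, bond orders sum to 2 (valence 4) → 2 H
  atom 12: O, bond orders sum to 2 (valence 2) → 0 H
  atom 13: C, bond orders sum to 1 (valence 4) → 3 H
Totals → C:10, H:18, O:3.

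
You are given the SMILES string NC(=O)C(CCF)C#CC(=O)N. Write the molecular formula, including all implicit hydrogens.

C7H9FN2O2

Walk through each heavy atom and fill implicit hydrogens from standard valence (C 4, N 3, O 2, S 2, halogen 1):
  atom 1: N, bond orders sum to 1 (valence 3) → 2 H
  atom 2: C, bond orders sum to 4 (valence 4) → 0 H
  atom 3: O, bond orders sum to 2 (valence 2) → 0 H
  atom 4: C, bond orders sum to 3 (valence 4) → 1 H
  atom 5: C, bond orders sum to 2 (valence 4) → 2 H
  atom 6: C, bond orders sum to 2 (valence 4) → 2 H
  atom 7: F (halogen, monovalent) → 0 H
  atom 8: C, bond orders sum to 4 (valence 4) → 0 H
  atom 9: C, bond orders sum to 4 (valence 4) → 0 H
  atom 10: C, bond orders sum to 4 (valence 4) → 0 H
  atom 11: O, bond orders sum to 2 (valence 2) → 0 H
  atom 12: N, bond orders sum to 1 (valence 3) → 2 H
Totals → C:7, H:9, F:1, N:2, O:2.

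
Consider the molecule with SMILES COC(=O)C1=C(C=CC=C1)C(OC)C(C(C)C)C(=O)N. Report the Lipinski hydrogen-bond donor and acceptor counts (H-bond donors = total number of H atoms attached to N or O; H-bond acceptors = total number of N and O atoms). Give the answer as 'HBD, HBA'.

2, 5

Donors: find every N or O and count the H atoms it carries.
  atom 2 (O): bond orders sum to 2 → 0 H
  atom 4 (O): bond orders sum to 2 → 0 H
  atom 12 (O): bond orders sum to 2 → 0 H
  atom 19 (O): bond orders sum to 2 → 0 H
  atom 20 (N): bond orders sum to 1 → 2 H
Lipinski HBD = 2.
Acceptors: N atoms = 1, O atoms = 4 → HBA = 5.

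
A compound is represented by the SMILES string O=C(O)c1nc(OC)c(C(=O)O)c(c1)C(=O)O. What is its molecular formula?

Walk through each heavy atom and fill implicit hydrogens from standard valence (C 4, N 3, O 2, S 2, halogen 1); for lowercase aromatic atoms, an aromatic c carries 1 H when it has two neighbours and 0 H with three, and aromatic n carries 0 H:
  atom 1: O, bond orders sum to 2 (valence 2) → 0 H
  atom 2: C, bond orders sum to 4 (valence 4) → 0 H
  atom 3: O, bond orders sum to 1 (valence 2) → 1 H
  atom 4: aromatic c, 3 neighbours → 0 H
  atom 5: aromatic n, 2 neighbours → 0 H
  atom 6: aromatic c, 3 neighbours → 0 H
  atom 7: O, bond orders sum to 2 (valence 2) → 0 H
  atom 8: C, bond orders sum to 1 (valence 4) → 3 H
  atom 9: aromatic c, 3 neighbours → 0 H
  atom 10: C, bond orders sum to 4 (valence 4) → 0 H
  atom 11: O, bond orders sum to 2 (valence 2) → 0 H
  atom 12: O, bond orders sum to 1 (valence 2) → 1 H
  atom 13: aromatic c, 3 neighbours → 0 H
  atom 14: aromatic c, 2 neighbours → 1 H
  atom 15: C, bond orders sum to 4 (valence 4) → 0 H
  atom 16: O, bond orders sum to 2 (valence 2) → 0 H
  atom 17: O, bond orders sum to 1 (valence 2) → 1 H
Totals → C:9, H:7, N:1, O:7.
In Hill order: C9H7NO7.

C9H7NO7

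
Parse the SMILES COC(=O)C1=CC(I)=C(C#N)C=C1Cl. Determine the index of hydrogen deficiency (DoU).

7

Molecular formula: C9H5ClINO2.
DoU = (2C + 2 + N − H − X) / 2, where X is the halogen count and O/S are ignored.
    = (2·9 + 2 + 1 − 5 − 2) / 2 = 14 / 2 = 7.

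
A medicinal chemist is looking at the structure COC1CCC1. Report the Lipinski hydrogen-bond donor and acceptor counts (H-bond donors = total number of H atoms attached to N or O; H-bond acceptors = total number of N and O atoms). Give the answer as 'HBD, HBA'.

0, 1

Donors: find every N or O and count the H atoms it carries.
  atom 2 (O): bond orders sum to 2 → 0 H
Lipinski HBD = 0.
Acceptors: N atoms = 0, O atoms = 1 → HBA = 1.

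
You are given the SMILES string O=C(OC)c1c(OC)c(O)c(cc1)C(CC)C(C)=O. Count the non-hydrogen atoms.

Every atom symbol written in the SMILES (organic subset) is one heavy atom; implicit H are not written.
Heavy atoms by element → C:14, O:5.
Total: 19.

19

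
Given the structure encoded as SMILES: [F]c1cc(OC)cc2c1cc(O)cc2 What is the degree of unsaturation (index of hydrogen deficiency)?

Molecular formula: C11H9FO2.
DoU = (2C + 2 + N − H − X) / 2, where X is the halogen count and O/S are ignored.
    = (2·11 + 2 + 0 − 9 − 1) / 2 = 14 / 2 = 7.

7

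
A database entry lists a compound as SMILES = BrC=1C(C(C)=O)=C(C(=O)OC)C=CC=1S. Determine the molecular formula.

Walk through each heavy atom and fill implicit hydrogens from standard valence (C 4, N 3, O 2, S 2, halogen 1):
  atom 1: Br (halogen, monovalent) → 0 H
  atom 2: C, bond orders sum to 4 (valence 4) → 0 H
  atom 3: C, bond orders sum to 4 (valence 4) → 0 H
  atom 4: C, bond orders sum to 4 (valence 4) → 0 H
  atom 5: C, bond orders sum to 1 (valence 4) → 3 H
  atom 6: O, bond orders sum to 2 (valence 2) → 0 H
  atom 7: C, bond orders sum to 4 (valence 4) → 0 H
  atom 8: C, bond orders sum to 4 (valence 4) → 0 H
  atom 9: O, bond orders sum to 2 (valence 2) → 0 H
  atom 10: O, bond orders sum to 2 (valence 2) → 0 H
  atom 11: C, bond orders sum to 1 (valence 4) → 3 H
  atom 12: C, bond orders sum to 3 (valence 4) → 1 H
  atom 13: C, bond orders sum to 3 (valence 4) → 1 H
  atom 14: C, bond orders sum to 4 (valence 4) → 0 H
  atom 15: S, bond orders sum to 1 (valence 2) → 1 H
Totals → C:10, H:9, Br:1, O:3, S:1.
In Hill order: C10H9BrO3S.

C10H9BrO3S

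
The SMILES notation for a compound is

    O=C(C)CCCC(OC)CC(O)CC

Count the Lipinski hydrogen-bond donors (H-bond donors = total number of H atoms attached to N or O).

1

Donors: find every N or O and count the H atoms it carries.
  atom 1 (O): bond orders sum to 2 → 0 H
  atom 8 (O): bond orders sum to 2 → 0 H
  atom 12 (O): bond orders sum to 1 → 1 H
Lipinski HBD = 1.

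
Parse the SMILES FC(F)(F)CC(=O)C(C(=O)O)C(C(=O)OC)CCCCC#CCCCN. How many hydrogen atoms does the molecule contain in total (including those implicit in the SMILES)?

24

Walk through each heavy atom and fill implicit hydrogens from standard valence (C 4, N 3, O 2, S 2, halogen 1):
  atom 1: F (halogen, monovalent) → 0 H
  atom 2: C, bond orders sum to 4 (valence 4) → 0 H
  atom 3: F (halogen, monovalent) → 0 H
  atom 4: F (halogen, monovalent) → 0 H
  atom 5: C, bond orders sum to 2 (valence 4) → 2 H
  atom 6: C, bond orders sum to 4 (valence 4) → 0 H
  atom 7: O, bond orders sum to 2 (valence 2) → 0 H
  atom 8: C, bond orders sum to 3 (valence 4) → 1 H
  atom 9: C, bond orders sum to 4 (valence 4) → 0 H
  atom 10: O, bond orders sum to 2 (valence 2) → 0 H
  atom 11: O, bond orders sum to 1 (valence 2) → 1 H
  atom 12: C, bond orders sum to 3 (valence 4) → 1 H
  atom 13: C, bond orders sum to 4 (valence 4) → 0 H
  atom 14: O, bond orders sum to 2 (valence 2) → 0 H
  atom 15: O, bond orders sum to 2 (valence 2) → 0 H
  atom 16: C, bond orders sum to 1 (valence 4) → 3 H
  atom 17: C, bond orders sum to 2 (valence 4) → 2 H
  atom 18: C, bond orders sum to 2 (valence 4) → 2 H
  atom 19: C, bond orders sum to 2 (valence 4) → 2 H
  atom 20: C, bond orders sum to 2 (valence 4) → 2 H
  atom 21: C, bond orders sum to 4 (valence 4) → 0 H
  atom 22: C, bond orders sum to 4 (valence 4) → 0 H
  atom 23: C, bond orders sum to 2 (valence 4) → 2 H
  atom 24: C, bond orders sum to 2 (valence 4) → 2 H
  atom 25: C, bond orders sum to 2 (valence 4) → 2 H
  atom 26: N, bond orders sum to 1 (valence 3) → 2 H
Total hydrogens: 24.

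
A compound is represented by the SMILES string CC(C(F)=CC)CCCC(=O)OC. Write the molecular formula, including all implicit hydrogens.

Walk through each heavy atom and fill implicit hydrogens from standard valence (C 4, N 3, O 2, S 2, halogen 1):
  atom 1: C, bond orders sum to 1 (valence 4) → 3 H
  atom 2: C, bond orders sum to 3 (valence 4) → 1 H
  atom 3: C, bond orders sum to 4 (valence 4) → 0 H
  atom 4: F (halogen, monovalent) → 0 H
  atom 5: C, bond orders sum to 3 (valence 4) → 1 H
  atom 6: C, bond orders sum to 1 (valence 4) → 3 H
  atom 7: C, bond orders sum to 2 (valence 4) → 2 H
  atom 8: C, bond orders sum to 2 (valence 4) → 2 H
  atom 9: C, bond orders sum to 2 (valence 4) → 2 H
  atom 10: C, bond orders sum to 4 (valence 4) → 0 H
  atom 11: O, bond orders sum to 2 (valence 2) → 0 H
  atom 12: O, bond orders sum to 2 (valence 2) → 0 H
  atom 13: C, bond orders sum to 1 (valence 4) → 3 H
Totals → C:10, H:17, F:1, O:2.

C10H17FO2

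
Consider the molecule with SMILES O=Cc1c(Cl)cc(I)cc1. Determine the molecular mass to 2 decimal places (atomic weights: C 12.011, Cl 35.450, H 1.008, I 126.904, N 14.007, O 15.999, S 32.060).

First, the molecular formula is C7H4ClIO (counting implicit H from valence).
  C: 7 × 12.011 = 84.077
  Cl: 1 × 35.450 = 35.450
  H: 4 × 1.008 = 4.032
  I: 1 × 126.904 = 126.904
  O: 1 × 15.999 = 15.999
Sum: 7×12.011 + 1×35.450 + 4×1.008 + 1×126.904 + 1×15.999 = 266.462 → 266.46 g/mol.

266.46 g/mol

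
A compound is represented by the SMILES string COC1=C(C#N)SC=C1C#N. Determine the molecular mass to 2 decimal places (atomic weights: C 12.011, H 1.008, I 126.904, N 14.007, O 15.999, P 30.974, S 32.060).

164.18 g/mol

First, the molecular formula is C7H4N2OS (counting implicit H from valence).
  C: 7 × 12.011 = 84.077
  H: 4 × 1.008 = 4.032
  N: 2 × 14.007 = 28.014
  O: 1 × 15.999 = 15.999
  S: 1 × 32.060 = 32.060
Sum: 7×12.011 + 4×1.008 + 2×14.007 + 1×15.999 + 1×32.060 = 164.182 → 164.18 g/mol.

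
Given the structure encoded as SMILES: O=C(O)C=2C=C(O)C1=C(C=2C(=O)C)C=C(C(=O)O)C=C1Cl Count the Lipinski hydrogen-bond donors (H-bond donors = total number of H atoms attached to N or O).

Donors: find every N or O and count the H atoms it carries.
  atom 1 (O): bond orders sum to 2 → 0 H
  atom 3 (O): bond orders sum to 1 → 1 H
  atom 7 (O): bond orders sum to 1 → 1 H
  atom 12 (O): bond orders sum to 2 → 0 H
  atom 17 (O): bond orders sum to 2 → 0 H
  atom 18 (O): bond orders sum to 1 → 1 H
Lipinski HBD = 3.

3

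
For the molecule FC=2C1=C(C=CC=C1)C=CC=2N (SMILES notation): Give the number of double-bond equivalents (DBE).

7

Molecular formula: C10H8FN.
DoU = (2C + 2 + N − H − X) / 2, where X is the halogen count and O/S are ignored.
    = (2·10 + 2 + 1 − 8 − 1) / 2 = 14 / 2 = 7.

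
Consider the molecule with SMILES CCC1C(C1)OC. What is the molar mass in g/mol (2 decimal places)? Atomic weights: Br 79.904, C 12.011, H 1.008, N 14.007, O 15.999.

100.16 g/mol

First, the molecular formula is C6H12O (counting implicit H from valence).
  C: 6 × 12.011 = 72.066
  H: 12 × 1.008 = 12.096
  O: 1 × 15.999 = 15.999
Sum: 6×12.011 + 12×1.008 + 1×15.999 = 100.161 → 100.16 g/mol.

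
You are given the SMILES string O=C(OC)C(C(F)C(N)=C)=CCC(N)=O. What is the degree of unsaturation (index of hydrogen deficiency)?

Degree of unsaturation = (number of rings) + (number of π bonds).
Ring closures in the SMILES: 0.
π bonds: 4 double bonds (each 1 DoU) → 4 DoU from unsaturation.
Total DoU = 0 + 4 = 4.

4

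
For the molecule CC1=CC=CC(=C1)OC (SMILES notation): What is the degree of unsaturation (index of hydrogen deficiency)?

Degree of unsaturation = (number of rings) + (number of π bonds).
Ring closures in the SMILES: 1.
π bonds: 3 double bonds (each 1 DoU) → 3 DoU from unsaturation.
Total DoU = 1 + 3 = 4.

4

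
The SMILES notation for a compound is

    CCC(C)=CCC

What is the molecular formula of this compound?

C7H14

Walk through each heavy atom and fill implicit hydrogens from standard valence (C 4, N 3, O 2, S 2, halogen 1):
  atom 1: C, bond orders sum to 1 (valence 4) → 3 H
  atom 2: C, bond orders sum to 2 (valence 4) → 2 H
  atom 3: C, bond orders sum to 4 (valence 4) → 0 H
  atom 4: C, bond orders sum to 1 (valence 4) → 3 H
  atom 5: C, bond orders sum to 3 (valence 4) → 1 H
  atom 6: C, bond orders sum to 2 (valence 4) → 2 H
  atom 7: C, bond orders sum to 1 (valence 4) → 3 H
Totals → C:7, H:14.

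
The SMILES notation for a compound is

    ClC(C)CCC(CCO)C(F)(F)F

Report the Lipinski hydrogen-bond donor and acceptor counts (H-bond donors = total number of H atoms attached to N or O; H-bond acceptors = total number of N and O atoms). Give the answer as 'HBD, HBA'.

Donors: find every N or O and count the H atoms it carries.
  atom 9 (O): bond orders sum to 1 → 1 H
Lipinski HBD = 1.
Acceptors: N atoms = 0, O atoms = 1 → HBA = 1.

1, 1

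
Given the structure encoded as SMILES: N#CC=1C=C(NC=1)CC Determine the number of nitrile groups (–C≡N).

1

The nitrile motif appears at heavy-atom position 2 in the SMILES.
Nitrile count: 1.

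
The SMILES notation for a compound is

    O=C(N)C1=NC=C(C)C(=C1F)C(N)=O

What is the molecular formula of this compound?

C8H8FN3O2

Walk through each heavy atom and fill implicit hydrogens from standard valence (C 4, N 3, O 2, S 2, halogen 1):
  atom 1: O, bond orders sum to 2 (valence 2) → 0 H
  atom 2: C, bond orders sum to 4 (valence 4) → 0 H
  atom 3: N, bond orders sum to 1 (valence 3) → 2 H
  atom 4: C, bond orders sum to 4 (valence 4) → 0 H
  atom 5: N, bond orders sum to 3 (valence 3) → 0 H
  atom 6: C, bond orders sum to 3 (valence 4) → 1 H
  atom 7: C, bond orders sum to 4 (valence 4) → 0 H
  atom 8: C, bond orders sum to 1 (valence 4) → 3 H
  atom 9: C, bond orders sum to 4 (valence 4) → 0 H
  atom 10: C, bond orders sum to 4 (valence 4) → 0 H
  atom 11: F (halogen, monovalent) → 0 H
  atom 12: C, bond orders sum to 4 (valence 4) → 0 H
  atom 13: N, bond orders sum to 1 (valence 3) → 2 H
  atom 14: O, bond orders sum to 2 (valence 2) → 0 H
Totals → C:8, H:8, F:1, N:3, O:2.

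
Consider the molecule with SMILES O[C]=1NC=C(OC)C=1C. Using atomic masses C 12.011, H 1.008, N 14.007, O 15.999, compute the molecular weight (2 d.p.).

127.14 g/mol

First, the molecular formula is C6H9NO2 (counting implicit H from valence).
  C: 6 × 12.011 = 72.066
  H: 9 × 1.008 = 9.072
  N: 1 × 14.007 = 14.007
  O: 2 × 15.999 = 31.998
Sum: 6×12.011 + 9×1.008 + 1×14.007 + 2×15.999 = 127.143 → 127.14 g/mol.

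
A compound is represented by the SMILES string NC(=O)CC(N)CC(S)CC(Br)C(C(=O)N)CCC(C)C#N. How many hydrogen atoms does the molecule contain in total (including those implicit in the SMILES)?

Walk through each heavy atom and fill implicit hydrogens from standard valence (C 4, N 3, O 2, S 2, halogen 1):
  atom 1: N, bond orders sum to 1 (valence 3) → 2 H
  atom 2: C, bond orders sum to 4 (valence 4) → 0 H
  atom 3: O, bond orders sum to 2 (valence 2) → 0 H
  atom 4: C, bond orders sum to 2 (valence 4) → 2 H
  atom 5: C, bond orders sum to 3 (valence 4) → 1 H
  atom 6: N, bond orders sum to 1 (valence 3) → 2 H
  atom 7: C, bond orders sum to 2 (valence 4) → 2 H
  atom 8: C, bond orders sum to 3 (valence 4) → 1 H
  atom 9: S, bond orders sum to 1 (valence 2) → 1 H
  atom 10: C, bond orders sum to 2 (valence 4) → 2 H
  atom 11: C, bond orders sum to 3 (valence 4) → 1 H
  atom 12: Br (halogen, monovalent) → 0 H
  atom 13: C, bond orders sum to 3 (valence 4) → 1 H
  atom 14: C, bond orders sum to 4 (valence 4) → 0 H
  atom 15: O, bond orders sum to 2 (valence 2) → 0 H
  atom 16: N, bond orders sum to 1 (valence 3) → 2 H
  atom 17: C, bond orders sum to 2 (valence 4) → 2 H
  atom 18: C, bond orders sum to 2 (valence 4) → 2 H
  atom 19: C, bond orders sum to 3 (valence 4) → 1 H
  atom 20: C, bond orders sum to 1 (valence 4) → 3 H
  atom 21: C, bond orders sum to 4 (valence 4) → 0 H
  atom 22: N, bond orders sum to 3 (valence 3) → 0 H
Total hydrogens: 25.

25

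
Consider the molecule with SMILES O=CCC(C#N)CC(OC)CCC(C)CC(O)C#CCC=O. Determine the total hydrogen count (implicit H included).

Walk through each heavy atom and fill implicit hydrogens from standard valence (C 4, N 3, O 2, S 2, halogen 1):
  atom 1: O, bond orders sum to 2 (valence 2) → 0 H
  atom 2: C, bond orders sum to 3 (valence 4) → 1 H
  atom 3: C, bond orders sum to 2 (valence 4) → 2 H
  atom 4: C, bond orders sum to 3 (valence 4) → 1 H
  atom 5: C, bond orders sum to 4 (valence 4) → 0 H
  atom 6: N, bond orders sum to 3 (valence 3) → 0 H
  atom 7: C, bond orders sum to 2 (valence 4) → 2 H
  atom 8: C, bond orders sum to 3 (valence 4) → 1 H
  atom 9: O, bond orders sum to 2 (valence 2) → 0 H
  atom 10: C, bond orders sum to 1 (valence 4) → 3 H
  atom 11: C, bond orders sum to 2 (valence 4) → 2 H
  atom 12: C, bond orders sum to 2 (valence 4) → 2 H
  atom 13: C, bond orders sum to 3 (valence 4) → 1 H
  atom 14: C, bond orders sum to 1 (valence 4) → 3 H
  atom 15: C, bond orders sum to 2 (valence 4) → 2 H
  atom 16: C, bond orders sum to 3 (valence 4) → 1 H
  atom 17: O, bond orders sum to 1 (valence 2) → 1 H
  atom 18: C, bond orders sum to 4 (valence 4) → 0 H
  atom 19: C, bond orders sum to 4 (valence 4) → 0 H
  atom 20: C, bond orders sum to 2 (valence 4) → 2 H
  atom 21: C, bond orders sum to 3 (valence 4) → 1 H
  atom 22: O, bond orders sum to 2 (valence 2) → 0 H
Total hydrogens: 25.

25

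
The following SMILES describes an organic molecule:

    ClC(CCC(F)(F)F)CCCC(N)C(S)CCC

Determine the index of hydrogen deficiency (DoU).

Molecular formula: C12H23ClF3NS.
DoU = (2C + 2 + N − H − X) / 2, where X is the halogen count and O/S are ignored.
    = (2·12 + 2 + 1 − 23 − 4) / 2 = 0 / 2 = 0.

0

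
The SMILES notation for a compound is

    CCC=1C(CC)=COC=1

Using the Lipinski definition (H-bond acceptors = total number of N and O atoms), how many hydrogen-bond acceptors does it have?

N atoms: 0; O atoms: 1.
Lipinski HBA = 0 + 1 = 1.

1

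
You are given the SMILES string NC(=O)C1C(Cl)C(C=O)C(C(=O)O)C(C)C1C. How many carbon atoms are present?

Count every carbon token in the SMILES (each C, including those in ring-closure positions and inside branches).
Carbon count: 11.

11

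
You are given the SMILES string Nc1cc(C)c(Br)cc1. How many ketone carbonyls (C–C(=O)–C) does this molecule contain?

Scan the SMILES for the ketone motif — none present.
Groups that are present: 1 primary amine.

0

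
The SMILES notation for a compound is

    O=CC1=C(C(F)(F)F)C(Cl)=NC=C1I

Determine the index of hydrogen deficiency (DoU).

Molecular formula: C7H2ClF3INO.
DoU = (2C + 2 + N − H − X) / 2, where X is the halogen count and O/S are ignored.
    = (2·7 + 2 + 1 − 2 − 5) / 2 = 10 / 2 = 5.

5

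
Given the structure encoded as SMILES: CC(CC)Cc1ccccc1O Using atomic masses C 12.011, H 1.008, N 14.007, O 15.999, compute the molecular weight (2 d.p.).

First, the molecular formula is C11H16O (counting implicit H from valence).
  C: 11 × 12.011 = 132.121
  H: 16 × 1.008 = 16.128
  O: 1 × 15.999 = 15.999
Sum: 11×12.011 + 16×1.008 + 1×15.999 = 164.248 → 164.25 g/mol.

164.25 g/mol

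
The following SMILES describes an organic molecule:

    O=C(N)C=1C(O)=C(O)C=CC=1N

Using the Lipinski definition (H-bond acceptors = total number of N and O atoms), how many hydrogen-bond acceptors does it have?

N atoms: 2; O atoms: 3.
Lipinski HBA = 2 + 3 = 5.

5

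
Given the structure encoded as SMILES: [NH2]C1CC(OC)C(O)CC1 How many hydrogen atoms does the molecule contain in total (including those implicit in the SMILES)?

Walk through each heavy atom and fill implicit hydrogens from standard valence (C 4, N 3, O 2, S 2, halogen 1):
  atom 1: N with explicit H count 2
  atom 2: C, bond orders sum to 3 (valence 4) → 1 H
  atom 3: C, bond orders sum to 2 (valence 4) → 2 H
  atom 4: C, bond orders sum to 3 (valence 4) → 1 H
  atom 5: O, bond orders sum to 2 (valence 2) → 0 H
  atom 6: C, bond orders sum to 1 (valence 4) → 3 H
  atom 7: C, bond orders sum to 3 (valence 4) → 1 H
  atom 8: O, bond orders sum to 1 (valence 2) → 1 H
  atom 9: C, bond orders sum to 2 (valence 4) → 2 H
  atom 10: C, bond orders sum to 2 (valence 4) → 2 H
Total hydrogens: 15.

15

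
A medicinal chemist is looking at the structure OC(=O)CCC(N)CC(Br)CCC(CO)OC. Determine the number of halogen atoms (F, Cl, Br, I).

Halogen atoms appear at heavy-atom position 10 (1×Br).
Other groups present: 1 carboxylic acid, 1 ether, 1 hydroxyl, 1 primary amine.
Halogen count: 1.

1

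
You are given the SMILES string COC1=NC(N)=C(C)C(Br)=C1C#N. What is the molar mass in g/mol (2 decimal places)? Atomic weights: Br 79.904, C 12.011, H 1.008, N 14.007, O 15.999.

First, the molecular formula is C8H8BrN3O (counting implicit H from valence).
  Br: 1 × 79.904 = 79.904
  C: 8 × 12.011 = 96.088
  H: 8 × 1.008 = 8.064
  N: 3 × 14.007 = 42.021
  O: 1 × 15.999 = 15.999
Sum: 1×79.904 + 8×12.011 + 8×1.008 + 3×14.007 + 1×15.999 = 242.076 → 242.08 g/mol.

242.08 g/mol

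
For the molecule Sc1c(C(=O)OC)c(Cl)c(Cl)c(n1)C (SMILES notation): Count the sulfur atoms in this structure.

Scan the SMILES for S atoms (remember two-letter symbols like Cl and Br are single atoms).
Sulfur count: 1.

1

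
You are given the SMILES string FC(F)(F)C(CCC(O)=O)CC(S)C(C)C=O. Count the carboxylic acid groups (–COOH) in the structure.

1

The carboxylic acid motif appears at heavy-atom position 8 in the SMILES.
Other groups present: 1 aldehyde, 1 thiol.
Carboxylic acid count: 1.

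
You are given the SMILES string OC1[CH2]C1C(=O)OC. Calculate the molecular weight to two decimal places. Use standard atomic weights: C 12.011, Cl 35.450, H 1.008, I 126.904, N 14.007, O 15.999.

First, the molecular formula is C5H8O3 (counting implicit H from valence).
  C: 5 × 12.011 = 60.055
  H: 8 × 1.008 = 8.064
  O: 3 × 15.999 = 47.997
Sum: 5×12.011 + 8×1.008 + 3×15.999 = 116.116 → 116.12 g/mol.

116.12 g/mol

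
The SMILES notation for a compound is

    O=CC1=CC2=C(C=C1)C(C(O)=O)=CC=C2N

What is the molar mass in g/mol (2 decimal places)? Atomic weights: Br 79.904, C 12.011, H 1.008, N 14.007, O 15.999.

First, the molecular formula is C12H9NO3 (counting implicit H from valence).
  C: 12 × 12.011 = 144.132
  H: 9 × 1.008 = 9.072
  N: 1 × 14.007 = 14.007
  O: 3 × 15.999 = 47.997
Sum: 12×12.011 + 9×1.008 + 1×14.007 + 3×15.999 = 215.208 → 215.21 g/mol.

215.21 g/mol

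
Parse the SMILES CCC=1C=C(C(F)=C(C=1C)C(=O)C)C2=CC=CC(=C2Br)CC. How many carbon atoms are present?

Count every carbon token in the SMILES (each C, including those in ring-closure positions and inside branches).
Carbon count: 19.

19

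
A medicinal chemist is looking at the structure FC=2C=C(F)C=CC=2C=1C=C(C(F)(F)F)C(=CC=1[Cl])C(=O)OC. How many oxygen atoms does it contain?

Scan the SMILES for O atoms (remember two-letter symbols like Cl and Br are single atoms).
Oxygen count: 2.

2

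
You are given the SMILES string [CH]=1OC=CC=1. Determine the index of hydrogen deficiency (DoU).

Molecular formula: C4H4O.
DoU = (2C + 2 + N − H − X) / 2, where X is the halogen count and O/S are ignored.
    = (2·4 + 2 + 0 − 4 − 0) / 2 = 6 / 2 = 3.

3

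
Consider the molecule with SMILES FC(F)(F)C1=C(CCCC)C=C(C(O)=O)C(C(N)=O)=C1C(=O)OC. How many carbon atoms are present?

Count every carbon token in the SMILES (each C, including those in ring-closure positions and inside branches).
Carbon count: 15.

15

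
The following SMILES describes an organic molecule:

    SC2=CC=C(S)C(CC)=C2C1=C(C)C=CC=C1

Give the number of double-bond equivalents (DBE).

8

Degree of unsaturation = (number of rings) + (number of π bonds).
Ring closures in the SMILES: 2.
π bonds: 6 double bonds (each 1 DoU) → 6 DoU from unsaturation.
Total DoU = 2 + 6 = 8.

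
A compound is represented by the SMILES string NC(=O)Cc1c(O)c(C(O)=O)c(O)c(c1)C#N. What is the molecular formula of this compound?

C10H8N2O5

Walk through each heavy atom and fill implicit hydrogens from standard valence (C 4, N 3, O 2, S 2, halogen 1); for lowercase aromatic atoms, an aromatic c carries 1 H when it has two neighbours and 0 H with three, and aromatic n carries 0 H:
  atom 1: N, bond orders sum to 1 (valence 3) → 2 H
  atom 2: C, bond orders sum to 4 (valence 4) → 0 H
  atom 3: O, bond orders sum to 2 (valence 2) → 0 H
  atom 4: C, bond orders sum to 2 (valence 4) → 2 H
  atom 5: aromatic c, 3 neighbours → 0 H
  atom 6: aromatic c, 3 neighbours → 0 H
  atom 7: O, bond orders sum to 1 (valence 2) → 1 H
  atom 8: aromatic c, 3 neighbours → 0 H
  atom 9: C, bond orders sum to 4 (valence 4) → 0 H
  atom 10: O, bond orders sum to 1 (valence 2) → 1 H
  atom 11: O, bond orders sum to 2 (valence 2) → 0 H
  atom 12: aromatic c, 3 neighbours → 0 H
  atom 13: O, bond orders sum to 1 (valence 2) → 1 H
  atom 14: aromatic c, 3 neighbours → 0 H
  atom 15: aromatic c, 2 neighbours → 1 H
  atom 16: C, bond orders sum to 4 (valence 4) → 0 H
  atom 17: N, bond orders sum to 3 (valence 3) → 0 H
Totals → C:10, H:8, N:2, O:5.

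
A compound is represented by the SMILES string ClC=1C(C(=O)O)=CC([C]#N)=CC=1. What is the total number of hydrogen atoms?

Walk through each heavy atom and fill implicit hydrogens from standard valence (C 4, N 3, O 2, S 2, halogen 1):
  atom 1: Cl (halogen, monovalent) → 0 H
  atom 2: C, bond orders sum to 4 (valence 4) → 0 H
  atom 3: C, bond orders sum to 4 (valence 4) → 0 H
  atom 4: C, bond orders sum to 4 (valence 4) → 0 H
  atom 5: O, bond orders sum to 2 (valence 2) → 0 H
  atom 6: O, bond orders sum to 1 (valence 2) → 1 H
  atom 7: C, bond orders sum to 3 (valence 4) → 1 H
  atom 8: C, bond orders sum to 4 (valence 4) → 0 H
  atom 9: C with explicit H count 0
  atom 10: N, bond orders sum to 3 (valence 3) → 0 H
  atom 11: C, bond orders sum to 3 (valence 4) → 1 H
  atom 12: C, bond orders sum to 3 (valence 4) → 1 H
Total hydrogens: 4.

4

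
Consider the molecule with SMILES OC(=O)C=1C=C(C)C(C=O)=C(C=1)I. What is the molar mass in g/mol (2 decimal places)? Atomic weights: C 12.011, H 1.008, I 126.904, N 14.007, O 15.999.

290.06 g/mol

First, the molecular formula is C9H7IO3 (counting implicit H from valence).
  C: 9 × 12.011 = 108.099
  H: 7 × 1.008 = 7.056
  I: 1 × 126.904 = 126.904
  O: 3 × 15.999 = 47.997
Sum: 9×12.011 + 7×1.008 + 1×126.904 + 3×15.999 = 290.056 → 290.06 g/mol.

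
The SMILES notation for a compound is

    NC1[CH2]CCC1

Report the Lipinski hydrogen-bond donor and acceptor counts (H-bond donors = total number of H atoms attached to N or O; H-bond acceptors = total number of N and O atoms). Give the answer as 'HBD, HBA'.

2, 1

Donors: find every N or O and count the H atoms it carries.
  atom 1 (N): bond orders sum to 1 → 2 H
Lipinski HBD = 2.
Acceptors: N atoms = 1, O atoms = 0 → HBA = 1.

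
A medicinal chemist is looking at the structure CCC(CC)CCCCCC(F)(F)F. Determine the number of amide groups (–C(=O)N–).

0

Scan the SMILES for the amide motif — none present.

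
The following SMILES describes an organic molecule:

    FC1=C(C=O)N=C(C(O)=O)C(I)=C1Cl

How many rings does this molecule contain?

In SMILES, each pair of matching ring-closure digits denotes one ring-closing bond; the number of such bonds equals the number of independent rings.
Ring-closure bonds here: 1.

1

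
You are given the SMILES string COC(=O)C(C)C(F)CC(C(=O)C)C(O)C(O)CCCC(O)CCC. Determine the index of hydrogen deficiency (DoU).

2

Degree of unsaturation = (number of rings) + (number of π bonds).
Ring closures in the SMILES: 0.
π bonds: 2 double bonds (each 1 DoU) → 2 DoU from unsaturation.
Total DoU = 0 + 2 = 2.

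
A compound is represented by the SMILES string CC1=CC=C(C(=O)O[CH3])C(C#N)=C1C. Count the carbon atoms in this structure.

11

Count every carbon token in the SMILES (each C, including those in ring-closure positions and inside branches).
Carbon count: 11.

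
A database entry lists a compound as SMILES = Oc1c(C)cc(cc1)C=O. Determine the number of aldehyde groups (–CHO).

1

The aldehyde motif appears at heavy-atom position 9 in the SMILES.
Other groups present: 1 hydroxyl.
Aldehyde count: 1.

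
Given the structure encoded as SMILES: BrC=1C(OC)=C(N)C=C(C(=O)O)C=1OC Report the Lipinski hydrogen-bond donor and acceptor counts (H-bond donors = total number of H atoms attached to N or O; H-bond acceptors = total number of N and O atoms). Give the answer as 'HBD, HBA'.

3, 5

Donors: find every N or O and count the H atoms it carries.
  atom 4 (O): bond orders sum to 2 → 0 H
  atom 7 (N): bond orders sum to 1 → 2 H
  atom 11 (O): bond orders sum to 2 → 0 H
  atom 12 (O): bond orders sum to 1 → 1 H
  atom 14 (O): bond orders sum to 2 → 0 H
Lipinski HBD = 3.
Acceptors: N atoms = 1, O atoms = 4 → HBA = 5.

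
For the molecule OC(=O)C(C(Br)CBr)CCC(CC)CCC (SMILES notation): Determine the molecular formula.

C12H22Br2O2

Walk through each heavy atom and fill implicit hydrogens from standard valence (C 4, N 3, O 2, S 2, halogen 1):
  atom 1: O, bond orders sum to 1 (valence 2) → 1 H
  atom 2: C, bond orders sum to 4 (valence 4) → 0 H
  atom 3: O, bond orders sum to 2 (valence 2) → 0 H
  atom 4: C, bond orders sum to 3 (valence 4) → 1 H
  atom 5: C, bond orders sum to 3 (valence 4) → 1 H
  atom 6: Br (halogen, monovalent) → 0 H
  atom 7: C, bond orders sum to 2 (valence 4) → 2 H
  atom 8: Br (halogen, monovalent) → 0 H
  atom 9: C, bond orders sum to 2 (valence 4) → 2 H
  atom 10: C, bond orders sum to 2 (valence 4) → 2 H
  atom 11: C, bond orders sum to 3 (valence 4) → 1 H
  atom 12: C, bond orders sum to 2 (valence 4) → 2 H
  atom 13: C, bond orders sum to 1 (valence 4) → 3 H
  atom 14: C, bond orders sum to 2 (valence 4) → 2 H
  atom 15: C, bond orders sum to 2 (valence 4) → 2 H
  atom 16: C, bond orders sum to 1 (valence 4) → 3 H
Totals → C:12, H:22, Br:2, O:2.
In Hill order: C12H22Br2O2.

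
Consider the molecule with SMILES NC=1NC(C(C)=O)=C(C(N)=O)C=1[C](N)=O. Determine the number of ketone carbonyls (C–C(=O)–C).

1

The ketone motif appears at heavy-atom position 5 in the SMILES.
Other groups present: 2 amide, 1 primary amine.
Ketone count: 1.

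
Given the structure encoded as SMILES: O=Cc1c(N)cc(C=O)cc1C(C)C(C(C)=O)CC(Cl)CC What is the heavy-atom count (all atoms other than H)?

22

Every atom symbol written in the SMILES (organic subset) is one heavy atom; implicit H are not written.
Heavy atoms by element → C:17, Cl:1, N:1, O:3.
Total: 22.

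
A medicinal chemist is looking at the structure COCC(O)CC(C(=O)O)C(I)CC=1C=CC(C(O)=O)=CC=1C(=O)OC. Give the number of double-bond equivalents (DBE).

Degree of unsaturation = (number of rings) + (number of π bonds).
Ring closures in the SMILES: 1.
π bonds: 6 double bonds (each 1 DoU) → 6 DoU from unsaturation.
Total DoU = 1 + 6 = 7.

7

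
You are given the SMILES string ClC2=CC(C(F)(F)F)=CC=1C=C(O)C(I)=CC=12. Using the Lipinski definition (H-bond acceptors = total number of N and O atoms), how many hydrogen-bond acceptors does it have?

1

N atoms: 0; O atoms: 1.
Lipinski HBA = 0 + 1 = 1.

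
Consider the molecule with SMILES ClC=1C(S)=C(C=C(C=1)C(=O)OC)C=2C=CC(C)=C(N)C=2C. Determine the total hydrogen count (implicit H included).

Walk through each heavy atom and fill implicit hydrogens from standard valence (C 4, N 3, O 2, S 2, halogen 1):
  atom 1: Cl (halogen, monovalent) → 0 H
  atom 2: C, bond orders sum to 4 (valence 4) → 0 H
  atom 3: C, bond orders sum to 4 (valence 4) → 0 H
  atom 4: S, bond orders sum to 1 (valence 2) → 1 H
  atom 5: C, bond orders sum to 4 (valence 4) → 0 H
  atom 6: C, bond orders sum to 3 (valence 4) → 1 H
  atom 7: C, bond orders sum to 4 (valence 4) → 0 H
  atom 8: C, bond orders sum to 3 (valence 4) → 1 H
  atom 9: C, bond orders sum to 4 (valence 4) → 0 H
  atom 10: O, bond orders sum to 2 (valence 2) → 0 H
  atom 11: O, bond orders sum to 2 (valence 2) → 0 H
  atom 12: C, bond orders sum to 1 (valence 4) → 3 H
  atom 13: C, bond orders sum to 4 (valence 4) → 0 H
  atom 14: C, bond orders sum to 3 (valence 4) → 1 H
  atom 15: C, bond orders sum to 3 (valence 4) → 1 H
  atom 16: C, bond orders sum to 4 (valence 4) → 0 H
  atom 17: C, bond orders sum to 1 (valence 4) → 3 H
  atom 18: C, bond orders sum to 4 (valence 4) → 0 H
  atom 19: N, bond orders sum to 1 (valence 3) → 2 H
  atom 20: C, bond orders sum to 4 (valence 4) → 0 H
  atom 21: C, bond orders sum to 1 (valence 4) → 3 H
Total hydrogens: 16.

16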